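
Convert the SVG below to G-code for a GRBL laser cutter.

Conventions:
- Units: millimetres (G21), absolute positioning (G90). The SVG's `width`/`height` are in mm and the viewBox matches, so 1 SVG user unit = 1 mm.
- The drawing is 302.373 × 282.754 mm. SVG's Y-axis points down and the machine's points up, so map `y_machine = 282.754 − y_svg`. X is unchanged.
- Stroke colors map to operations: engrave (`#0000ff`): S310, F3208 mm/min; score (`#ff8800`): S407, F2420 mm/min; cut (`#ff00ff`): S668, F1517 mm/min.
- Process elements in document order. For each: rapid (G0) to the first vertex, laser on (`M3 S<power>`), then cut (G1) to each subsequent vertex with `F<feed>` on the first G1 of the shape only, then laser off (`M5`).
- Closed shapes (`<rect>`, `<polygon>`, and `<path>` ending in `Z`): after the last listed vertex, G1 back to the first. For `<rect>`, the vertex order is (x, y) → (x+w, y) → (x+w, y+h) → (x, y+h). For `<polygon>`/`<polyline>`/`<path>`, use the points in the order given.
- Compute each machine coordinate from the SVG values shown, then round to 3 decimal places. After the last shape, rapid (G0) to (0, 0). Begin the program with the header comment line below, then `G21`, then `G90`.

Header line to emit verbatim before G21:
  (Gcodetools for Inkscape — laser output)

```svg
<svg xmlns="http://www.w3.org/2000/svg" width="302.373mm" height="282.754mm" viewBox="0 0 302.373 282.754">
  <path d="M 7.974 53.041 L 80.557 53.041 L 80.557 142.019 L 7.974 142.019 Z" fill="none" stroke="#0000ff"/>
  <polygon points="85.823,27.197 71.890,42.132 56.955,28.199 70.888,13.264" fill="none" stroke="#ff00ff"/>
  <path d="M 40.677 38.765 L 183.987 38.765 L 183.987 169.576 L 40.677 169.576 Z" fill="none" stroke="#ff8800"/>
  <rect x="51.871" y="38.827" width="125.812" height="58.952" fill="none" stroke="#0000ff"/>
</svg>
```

viewBox `0 0 302.373 282.754` with mm width/height → 1 unit = 1 mm. Flip: y_m = 282.754 − y_svg.

**Shape 1** — `<path>` rectangle, stroke `#0000ff` → engrave (S310, F3208). Machine vertices: (7.974,229.713) → (80.557,229.713) → (80.557,140.735) → (7.974,140.735) → (7.974,229.713). Closed: final G1 returns to the first vertex.

**Shape 2** — `<polygon>` regular polygon, stroke `#ff00ff` → cut (S668, F1517). Machine vertices: (85.823,255.557) → (71.890,240.622) → (56.955,254.555) → (70.888,269.490) → (85.823,255.557). Closed: final G1 returns to the first vertex.

**Shape 3** — `<path>` rectangle, stroke `#ff8800` → score (S407, F2420). Machine vertices: (40.677,243.989) → (183.987,243.989) → (183.987,113.178) → (40.677,113.178) → (40.677,243.989). Closed: final G1 returns to the first vertex.

**Shape 4** — `<rect>` rectangle, stroke `#0000ff` → engrave (S310, F3208). Machine vertices: (51.871,243.927) → (177.683,243.927) → (177.683,184.975) → (51.871,184.975) → (51.871,243.927). Closed: final G1 returns to the first vertex.

(Gcodetools for Inkscape — laser output)
G21
G90
G0 X7.974 Y229.713
M3 S310
G1 X80.557 Y229.713 F3208
G1 X80.557 Y140.735
G1 X7.974 Y140.735
G1 X7.974 Y229.713
M5
G0 X85.823 Y255.557
M3 S668
G1 X71.890 Y240.622 F1517
G1 X56.955 Y254.555
G1 X70.888 Y269.490
G1 X85.823 Y255.557
M5
G0 X40.677 Y243.989
M3 S407
G1 X183.987 Y243.989 F2420
G1 X183.987 Y113.178
G1 X40.677 Y113.178
G1 X40.677 Y243.989
M5
G0 X51.871 Y243.927
M3 S310
G1 X177.683 Y243.927 F3208
G1 X177.683 Y184.975
G1 X51.871 Y184.975
G1 X51.871 Y243.927
M5
G0 X0.000 Y0.000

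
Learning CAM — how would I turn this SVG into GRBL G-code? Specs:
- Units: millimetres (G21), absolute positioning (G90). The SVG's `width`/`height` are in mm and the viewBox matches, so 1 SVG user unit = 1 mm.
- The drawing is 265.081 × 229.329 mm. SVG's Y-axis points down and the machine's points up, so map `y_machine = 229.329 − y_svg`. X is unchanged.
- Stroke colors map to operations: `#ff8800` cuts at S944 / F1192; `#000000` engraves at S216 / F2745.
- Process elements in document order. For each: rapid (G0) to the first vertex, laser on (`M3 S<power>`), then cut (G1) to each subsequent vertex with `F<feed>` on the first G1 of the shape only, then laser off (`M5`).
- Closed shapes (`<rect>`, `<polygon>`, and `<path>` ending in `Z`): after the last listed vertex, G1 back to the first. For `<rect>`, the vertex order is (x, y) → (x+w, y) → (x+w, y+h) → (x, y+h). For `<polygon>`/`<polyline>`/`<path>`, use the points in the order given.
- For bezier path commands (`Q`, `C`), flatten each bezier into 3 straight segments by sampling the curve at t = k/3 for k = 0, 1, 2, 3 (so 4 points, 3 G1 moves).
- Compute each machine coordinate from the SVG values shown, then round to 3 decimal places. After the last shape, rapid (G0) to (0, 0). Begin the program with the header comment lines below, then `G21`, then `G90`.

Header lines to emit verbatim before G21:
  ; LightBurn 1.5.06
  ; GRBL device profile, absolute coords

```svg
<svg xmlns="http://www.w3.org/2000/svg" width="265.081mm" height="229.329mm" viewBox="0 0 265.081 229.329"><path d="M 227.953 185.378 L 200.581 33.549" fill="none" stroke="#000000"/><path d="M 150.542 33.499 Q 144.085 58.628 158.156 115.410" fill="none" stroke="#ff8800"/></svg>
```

1 u = 1 mm; y_m = 229.329 − y.

[1] `<path>` line segment, #000000→engrave S216 F2745: (227.953,43.951) → (200.581,195.780)

[2] `<path>` quadratic bezier, #ff8800→cut S944 F1192: (150.542,195.830) → (148.518,175.560) → (151.056,148.257) → (158.156,113.919)

; LightBurn 1.5.06
; GRBL device profile, absolute coords
G21
G90
G0 X227.953 Y43.951
M3 S216
G1 X200.581 Y195.780 F2745
M5
G0 X150.542 Y195.830
M3 S944
G1 X148.518 Y175.560 F1192
G1 X151.056 Y148.257
G1 X158.156 Y113.919
M5
G0 X0.000 Y0.000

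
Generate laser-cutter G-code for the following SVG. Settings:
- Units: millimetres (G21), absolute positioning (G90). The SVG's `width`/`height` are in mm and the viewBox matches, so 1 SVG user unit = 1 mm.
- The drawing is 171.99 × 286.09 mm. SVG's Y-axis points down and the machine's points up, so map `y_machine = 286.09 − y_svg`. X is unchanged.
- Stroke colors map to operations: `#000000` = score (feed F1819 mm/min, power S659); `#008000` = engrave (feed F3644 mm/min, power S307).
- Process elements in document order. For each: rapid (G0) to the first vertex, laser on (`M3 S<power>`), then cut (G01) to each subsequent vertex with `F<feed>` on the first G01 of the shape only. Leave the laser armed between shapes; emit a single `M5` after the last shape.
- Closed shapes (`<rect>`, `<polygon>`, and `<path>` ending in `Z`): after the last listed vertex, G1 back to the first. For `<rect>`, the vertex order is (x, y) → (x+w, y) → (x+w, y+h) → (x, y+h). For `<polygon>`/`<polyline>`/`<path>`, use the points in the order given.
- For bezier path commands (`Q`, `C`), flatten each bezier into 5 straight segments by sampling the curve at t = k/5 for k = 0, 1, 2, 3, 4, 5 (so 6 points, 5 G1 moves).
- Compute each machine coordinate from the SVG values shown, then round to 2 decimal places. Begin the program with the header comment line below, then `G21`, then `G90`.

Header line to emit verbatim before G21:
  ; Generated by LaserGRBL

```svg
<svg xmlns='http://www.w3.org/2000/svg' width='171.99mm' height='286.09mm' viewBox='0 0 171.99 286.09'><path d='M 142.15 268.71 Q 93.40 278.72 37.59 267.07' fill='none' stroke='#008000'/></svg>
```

1 u = 1 mm; y_m = 286.09 − y.

[1] `<path>` quadratic bezier, #008000→engrave S307 F3644: (142.15,17.38) → (122.37,14.24) → (102.02,12.84) → (81.11,13.17) → (59.63,15.23) → (37.59,19.02)

; Generated by LaserGRBL
G21
G90
G0 X142.15 Y17.38
M3 S307
G01 X122.37 Y14.24 F3644
G01 X102.02 Y12.84
G01 X81.11 Y13.17
G01 X59.63 Y15.23
G01 X37.59 Y19.02
M5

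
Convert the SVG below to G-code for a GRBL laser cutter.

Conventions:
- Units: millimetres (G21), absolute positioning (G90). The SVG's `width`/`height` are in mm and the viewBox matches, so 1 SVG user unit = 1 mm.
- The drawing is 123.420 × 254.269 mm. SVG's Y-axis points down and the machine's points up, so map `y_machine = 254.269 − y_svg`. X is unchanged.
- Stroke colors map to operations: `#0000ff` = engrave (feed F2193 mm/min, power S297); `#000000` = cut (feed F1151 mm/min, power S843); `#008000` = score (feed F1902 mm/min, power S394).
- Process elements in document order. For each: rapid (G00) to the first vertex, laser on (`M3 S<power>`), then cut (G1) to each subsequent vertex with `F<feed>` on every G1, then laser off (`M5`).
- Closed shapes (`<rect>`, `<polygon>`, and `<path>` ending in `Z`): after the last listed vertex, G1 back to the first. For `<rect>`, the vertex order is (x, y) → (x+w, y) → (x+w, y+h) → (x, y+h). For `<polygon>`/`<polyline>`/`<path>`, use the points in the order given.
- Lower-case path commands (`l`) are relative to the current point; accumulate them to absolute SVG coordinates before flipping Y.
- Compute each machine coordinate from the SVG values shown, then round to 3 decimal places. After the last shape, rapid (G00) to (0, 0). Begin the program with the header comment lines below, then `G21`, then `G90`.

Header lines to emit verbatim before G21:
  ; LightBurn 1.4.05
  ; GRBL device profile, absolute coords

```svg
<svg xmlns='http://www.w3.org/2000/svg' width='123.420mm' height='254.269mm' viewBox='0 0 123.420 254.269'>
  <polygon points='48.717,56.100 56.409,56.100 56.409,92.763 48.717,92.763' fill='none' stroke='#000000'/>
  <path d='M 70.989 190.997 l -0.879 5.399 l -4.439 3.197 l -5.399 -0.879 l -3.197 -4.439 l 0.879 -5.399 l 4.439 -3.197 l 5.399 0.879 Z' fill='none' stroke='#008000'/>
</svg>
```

; LightBurn 1.4.05
; GRBL device profile, absolute coords
G21
G90
G00 X48.717 Y198.169
M3 S843
G1 X56.409 Y198.169 F1151
G1 X56.409 Y161.506 F1151
G1 X48.717 Y161.506 F1151
G1 X48.717 Y198.169 F1151
M5
G00 X70.989 Y63.272
M3 S394
G1 X70.110 Y57.873 F1902
G1 X65.671 Y54.676 F1902
G1 X60.272 Y55.555 F1902
G1 X57.075 Y59.994 F1902
G1 X57.954 Y65.393 F1902
G1 X62.393 Y68.590 F1902
G1 X67.792 Y67.711 F1902
G1 X70.989 Y63.272 F1902
M5
G00 X0.000 Y0.000

1 u = 1 mm; y_m = 254.269 − y.

[1] `<polygon>` rectangle, #000000→cut S843 F1151: (48.717,198.169) → (56.409,198.169) → (56.409,161.506) → (48.717,161.506) → (48.717,198.169) (closed)

[2] `<path>` regular polygon, #008000→score S394 F1902: (70.989,63.272) → (70.110,57.873) → (65.671,54.676) → (60.272,55.555) → (57.075,59.994) → (57.954,65.393) → (62.393,68.590) → (67.792,67.711) → (70.989,63.272) (closed)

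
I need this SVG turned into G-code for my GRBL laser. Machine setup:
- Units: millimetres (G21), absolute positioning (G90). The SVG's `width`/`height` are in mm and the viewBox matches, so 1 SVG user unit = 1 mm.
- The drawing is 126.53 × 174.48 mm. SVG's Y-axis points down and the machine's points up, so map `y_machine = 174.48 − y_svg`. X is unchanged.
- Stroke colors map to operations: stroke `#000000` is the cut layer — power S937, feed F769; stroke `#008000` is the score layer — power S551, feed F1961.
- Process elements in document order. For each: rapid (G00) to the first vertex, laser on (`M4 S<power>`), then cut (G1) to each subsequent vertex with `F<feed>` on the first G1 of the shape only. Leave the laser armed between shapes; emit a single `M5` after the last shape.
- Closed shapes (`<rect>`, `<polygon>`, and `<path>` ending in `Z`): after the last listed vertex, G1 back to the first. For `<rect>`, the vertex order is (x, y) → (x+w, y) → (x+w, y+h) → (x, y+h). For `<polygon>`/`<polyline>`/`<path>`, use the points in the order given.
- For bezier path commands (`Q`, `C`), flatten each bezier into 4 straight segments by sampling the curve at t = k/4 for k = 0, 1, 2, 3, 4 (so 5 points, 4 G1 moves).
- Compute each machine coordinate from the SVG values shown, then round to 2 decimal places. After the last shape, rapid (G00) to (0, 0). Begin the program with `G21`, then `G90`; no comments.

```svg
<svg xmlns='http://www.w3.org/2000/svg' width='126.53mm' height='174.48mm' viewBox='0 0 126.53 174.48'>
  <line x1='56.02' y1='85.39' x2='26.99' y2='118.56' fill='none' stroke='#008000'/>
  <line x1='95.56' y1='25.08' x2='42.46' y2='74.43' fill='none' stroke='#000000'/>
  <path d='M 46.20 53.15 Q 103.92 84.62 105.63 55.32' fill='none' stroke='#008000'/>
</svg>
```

G21
G90
G00 X56.02 Y89.09
M4 S551
G1 X26.99 Y55.92 F1961
G00 X95.56 Y149.40
M4 S937
G1 X42.46 Y100.05 F769
G00 X46.20 Y121.33
M4 S551
G1 X71.56 Y109.39 F1961
G1 X89.92 Y105.05
G1 X101.27 Y108.31
G1 X105.63 Y119.16
M5
G00 X0.00 Y0.00

1 u = 1 mm; y_m = 174.48 − y.

[1] `<line>` line segment, #008000→score S551 F1961: (56.02,89.09) → (26.99,55.92)

[2] `<line>` line segment, #000000→cut S937 F769: (95.56,149.40) → (42.46,100.05)

[3] `<path>` quadratic bezier, #008000→score S551 F1961: (46.20,121.33) → (71.56,109.39) → (89.92,105.05) → (101.27,108.31) → (105.63,119.16)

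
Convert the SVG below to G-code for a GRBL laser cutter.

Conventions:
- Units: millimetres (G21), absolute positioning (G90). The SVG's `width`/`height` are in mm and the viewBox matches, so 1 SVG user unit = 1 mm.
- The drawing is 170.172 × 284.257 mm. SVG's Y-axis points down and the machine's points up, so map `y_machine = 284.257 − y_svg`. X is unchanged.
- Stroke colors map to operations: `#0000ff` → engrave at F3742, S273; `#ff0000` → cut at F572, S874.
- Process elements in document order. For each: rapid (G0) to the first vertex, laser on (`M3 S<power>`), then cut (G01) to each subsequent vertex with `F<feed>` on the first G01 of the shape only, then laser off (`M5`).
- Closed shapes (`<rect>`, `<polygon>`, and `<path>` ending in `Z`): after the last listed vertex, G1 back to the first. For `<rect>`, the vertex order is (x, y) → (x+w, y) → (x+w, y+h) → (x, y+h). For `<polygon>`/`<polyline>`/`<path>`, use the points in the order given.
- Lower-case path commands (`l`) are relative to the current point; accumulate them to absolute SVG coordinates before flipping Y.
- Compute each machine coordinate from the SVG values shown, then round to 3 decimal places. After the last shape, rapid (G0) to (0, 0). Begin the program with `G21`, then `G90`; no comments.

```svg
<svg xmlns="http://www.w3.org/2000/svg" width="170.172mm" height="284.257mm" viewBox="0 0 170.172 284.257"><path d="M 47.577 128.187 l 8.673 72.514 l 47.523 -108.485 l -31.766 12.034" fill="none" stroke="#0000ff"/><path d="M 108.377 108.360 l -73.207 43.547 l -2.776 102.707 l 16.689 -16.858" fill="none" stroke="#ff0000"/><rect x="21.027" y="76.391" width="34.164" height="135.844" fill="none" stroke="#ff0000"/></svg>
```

G21
G90
G0 X47.577 Y156.070
M3 S273
G01 X56.250 Y83.556 F3742
G01 X103.773 Y192.041
G01 X72.007 Y180.007
M5
G0 X108.377 Y175.897
M3 S874
G01 X35.170 Y132.350 F572
G01 X32.394 Y29.643
G01 X49.083 Y46.501
M5
G0 X21.027 Y207.866
M3 S874
G01 X55.191 Y207.866 F572
G01 X55.191 Y72.022
G01 X21.027 Y72.022
G01 X21.027 Y207.866
M5
G0 X0.000 Y0.000

Since the viewBox matches the mm dimensions, user units are millimetres directly. The only transform is the Y-flip y_m = 284.257 − y_svg.

Shape 1 is a open polyline drawn with `<path>`. Its stroke #0000ff means engrave at S273, F3742. After flipping Y the toolpath is (47.577,156.070) → (56.250,83.556) → (103.773,192.041) → (72.007,180.007).

Shape 2 is a open polyline drawn with `<path>`. Its stroke #ff0000 means cut at S874, F572. After flipping Y the toolpath is (108.377,175.897) → (35.170,132.350) → (32.394,29.643) → (49.083,46.501).

Shape 3 is a rectangle drawn with `<rect>`. Its stroke #ff0000 means cut at S874, F572. After flipping Y the toolpath is (21.027,207.866) → (55.191,207.866) → (55.191,72.022) → (21.027,72.022) → (21.027,207.866), returning to the start.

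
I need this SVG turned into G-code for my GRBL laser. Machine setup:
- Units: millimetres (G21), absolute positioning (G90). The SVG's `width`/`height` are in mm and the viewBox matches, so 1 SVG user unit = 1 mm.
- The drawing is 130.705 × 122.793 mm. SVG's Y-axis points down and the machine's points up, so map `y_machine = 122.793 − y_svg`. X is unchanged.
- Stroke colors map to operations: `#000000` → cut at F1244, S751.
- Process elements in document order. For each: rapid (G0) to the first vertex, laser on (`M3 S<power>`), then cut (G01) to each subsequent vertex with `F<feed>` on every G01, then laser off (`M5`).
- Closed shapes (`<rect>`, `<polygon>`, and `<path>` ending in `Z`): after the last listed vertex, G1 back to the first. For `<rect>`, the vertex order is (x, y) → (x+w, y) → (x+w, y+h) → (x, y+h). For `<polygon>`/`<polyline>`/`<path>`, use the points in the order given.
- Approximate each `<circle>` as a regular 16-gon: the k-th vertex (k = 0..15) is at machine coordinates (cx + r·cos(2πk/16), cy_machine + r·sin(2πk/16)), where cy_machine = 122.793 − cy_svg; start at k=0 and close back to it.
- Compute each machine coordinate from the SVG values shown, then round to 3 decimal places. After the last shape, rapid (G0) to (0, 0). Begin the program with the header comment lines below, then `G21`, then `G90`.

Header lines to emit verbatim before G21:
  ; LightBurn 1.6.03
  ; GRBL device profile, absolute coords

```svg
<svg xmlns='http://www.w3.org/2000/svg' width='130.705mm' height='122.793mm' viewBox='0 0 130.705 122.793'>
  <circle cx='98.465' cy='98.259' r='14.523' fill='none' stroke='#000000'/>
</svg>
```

; LightBurn 1.6.03
; GRBL device profile, absolute coords
G21
G90
G0 X112.988 Y24.534
M3 S751
G01 X111.883 Y30.092 F1244
G01 X108.734 Y34.803 F1244
G01 X104.023 Y37.952 F1244
G01 X98.465 Y39.057 F1244
G01 X92.907 Y37.952 F1244
G01 X88.196 Y34.803 F1244
G01 X85.047 Y30.092 F1244
G01 X83.942 Y24.534 F1244
G01 X85.047 Y18.976 F1244
G01 X88.196 Y14.265 F1244
G01 X92.907 Y11.116 F1244
G01 X98.465 Y10.011 F1244
G01 X104.023 Y11.116 F1244
G01 X108.734 Y14.265 F1244
G01 X111.883 Y18.976 F1244
G01 X112.988 Y24.534 F1244
M5
G0 X0.000 Y0.000

Since the viewBox matches the mm dimensions, user units are millimetres directly. The only transform is the Y-flip y_m = 122.793 − y_svg.

Shape 1 is a circle drawn with `<circle>`. Its stroke #000000 means cut at S751, F1244. After flipping Y the toolpath is (112.988,24.534) → (111.883,30.092) → (108.734,34.803) → (104.023,37.952) → (98.465,39.057) → (92.907,37.952) → (88.196,34.803) → (85.047,30.092) → (83.942,24.534) → (85.047,18.976) → (88.196,14.265) → (92.907,11.116) → (98.465,10.011) → (104.023,11.116) → (108.734,14.265) → (111.883,18.976) → (112.988,24.534), returning to the start.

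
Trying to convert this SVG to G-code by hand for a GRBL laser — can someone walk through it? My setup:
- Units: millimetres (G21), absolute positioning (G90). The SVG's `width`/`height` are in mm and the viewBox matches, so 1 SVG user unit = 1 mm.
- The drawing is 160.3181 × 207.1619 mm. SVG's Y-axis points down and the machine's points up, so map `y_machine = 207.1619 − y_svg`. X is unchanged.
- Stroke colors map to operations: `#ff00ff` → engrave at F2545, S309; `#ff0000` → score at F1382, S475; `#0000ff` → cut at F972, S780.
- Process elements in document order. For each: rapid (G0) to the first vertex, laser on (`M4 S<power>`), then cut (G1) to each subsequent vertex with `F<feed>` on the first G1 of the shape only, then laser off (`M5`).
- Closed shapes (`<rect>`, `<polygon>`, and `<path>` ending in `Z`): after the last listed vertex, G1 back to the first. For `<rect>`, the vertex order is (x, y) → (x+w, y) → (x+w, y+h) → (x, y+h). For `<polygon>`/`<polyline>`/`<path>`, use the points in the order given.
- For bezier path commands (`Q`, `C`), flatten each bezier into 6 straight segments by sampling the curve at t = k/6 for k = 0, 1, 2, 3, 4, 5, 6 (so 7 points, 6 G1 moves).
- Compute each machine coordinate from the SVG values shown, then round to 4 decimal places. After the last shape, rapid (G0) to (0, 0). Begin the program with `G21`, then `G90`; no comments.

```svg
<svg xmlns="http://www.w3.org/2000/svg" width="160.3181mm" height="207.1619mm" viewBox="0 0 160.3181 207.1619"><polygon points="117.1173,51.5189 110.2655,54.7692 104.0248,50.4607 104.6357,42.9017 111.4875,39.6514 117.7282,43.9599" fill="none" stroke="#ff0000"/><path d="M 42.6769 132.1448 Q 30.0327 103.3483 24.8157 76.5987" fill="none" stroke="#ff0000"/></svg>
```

G21
G90
G0 X117.1173 Y155.6430
M4 S475
G1 X110.2655 Y152.3927 F1382
G1 X104.0248 Y156.7012
G1 X104.6357 Y164.2602
G1 X111.4875 Y167.5105
G1 X117.7282 Y163.2020
G1 X117.1173 Y155.6430
M5
G0 X42.6769 Y75.0171
M4 S475
G1 X38.6685 Y84.5591 F1382
G1 X35.0727 Y93.9873
G1 X31.8895 Y103.3019
G1 X29.1189 Y112.5027
G1 X26.7610 Y121.5898
G1 X24.8157 Y130.5632
M5
G0 X0.0000 Y0.0000

Since the viewBox matches the mm dimensions, user units are millimetres directly. The only transform is the Y-flip y_m = 207.1619 − y_svg.

Shape 1 is a regular polygon drawn with `<polygon>`. Its stroke #ff0000 means score at S475, F1382. After flipping Y the toolpath is (117.1173,155.6430) → (110.2655,152.3927) → (104.0248,156.7012) → (104.6357,164.2602) → (111.4875,167.5105) → (117.7282,163.2020) → (117.1173,155.6430), returning to the start.

Shape 2 is a quadratic bezier drawn with `<path>`. Its stroke #ff0000 means score at S475, F1382. After flipping Y the toolpath is (42.6769,75.0171) → (38.6685,84.5591) → (35.0727,93.9873) → (31.8895,103.3019) → (29.1189,112.5027) → (26.7610,121.5898) → (24.8157,130.5632).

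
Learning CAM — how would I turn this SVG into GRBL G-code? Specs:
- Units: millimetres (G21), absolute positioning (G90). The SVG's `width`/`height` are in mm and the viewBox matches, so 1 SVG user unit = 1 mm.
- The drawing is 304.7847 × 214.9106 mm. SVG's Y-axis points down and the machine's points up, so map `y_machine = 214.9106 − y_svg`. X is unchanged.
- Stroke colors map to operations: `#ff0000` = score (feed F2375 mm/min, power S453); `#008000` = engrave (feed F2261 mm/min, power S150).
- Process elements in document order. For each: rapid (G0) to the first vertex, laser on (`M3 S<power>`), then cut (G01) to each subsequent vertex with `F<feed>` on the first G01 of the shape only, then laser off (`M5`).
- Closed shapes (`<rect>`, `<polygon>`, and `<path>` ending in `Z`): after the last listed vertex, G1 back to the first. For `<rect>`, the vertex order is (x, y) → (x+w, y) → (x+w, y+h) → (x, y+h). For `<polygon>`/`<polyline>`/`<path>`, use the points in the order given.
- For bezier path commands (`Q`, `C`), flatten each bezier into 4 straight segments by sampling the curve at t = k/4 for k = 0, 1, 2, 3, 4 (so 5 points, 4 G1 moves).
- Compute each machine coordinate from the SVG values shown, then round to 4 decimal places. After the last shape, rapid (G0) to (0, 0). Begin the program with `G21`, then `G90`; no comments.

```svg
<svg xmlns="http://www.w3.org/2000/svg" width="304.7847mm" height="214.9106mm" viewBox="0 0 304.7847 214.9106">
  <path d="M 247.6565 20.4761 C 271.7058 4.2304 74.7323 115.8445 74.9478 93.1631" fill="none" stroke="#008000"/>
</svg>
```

Since the viewBox matches the mm dimensions, user units are millimetres directly. The only transform is the Y-flip y_m = 214.9106 − y_svg.

Shape 1 is a cubic bezier drawn with `<path>`. Its stroke #008000 means engrave at S150, F2261. After flipping Y the toolpath is (247.6565,194.4345) → (230.7863,186.7412) → (170.2398,155.6776) → (105.2246,125.8207) → (74.9478,121.7475).

G21
G90
G0 X247.6565 Y194.4345
M3 S150
G01 X230.7863 Y186.7412 F2261
G01 X170.2398 Y155.6776
G01 X105.2246 Y125.8207
G01 X74.9478 Y121.7475
M5
G0 X0.0000 Y0.0000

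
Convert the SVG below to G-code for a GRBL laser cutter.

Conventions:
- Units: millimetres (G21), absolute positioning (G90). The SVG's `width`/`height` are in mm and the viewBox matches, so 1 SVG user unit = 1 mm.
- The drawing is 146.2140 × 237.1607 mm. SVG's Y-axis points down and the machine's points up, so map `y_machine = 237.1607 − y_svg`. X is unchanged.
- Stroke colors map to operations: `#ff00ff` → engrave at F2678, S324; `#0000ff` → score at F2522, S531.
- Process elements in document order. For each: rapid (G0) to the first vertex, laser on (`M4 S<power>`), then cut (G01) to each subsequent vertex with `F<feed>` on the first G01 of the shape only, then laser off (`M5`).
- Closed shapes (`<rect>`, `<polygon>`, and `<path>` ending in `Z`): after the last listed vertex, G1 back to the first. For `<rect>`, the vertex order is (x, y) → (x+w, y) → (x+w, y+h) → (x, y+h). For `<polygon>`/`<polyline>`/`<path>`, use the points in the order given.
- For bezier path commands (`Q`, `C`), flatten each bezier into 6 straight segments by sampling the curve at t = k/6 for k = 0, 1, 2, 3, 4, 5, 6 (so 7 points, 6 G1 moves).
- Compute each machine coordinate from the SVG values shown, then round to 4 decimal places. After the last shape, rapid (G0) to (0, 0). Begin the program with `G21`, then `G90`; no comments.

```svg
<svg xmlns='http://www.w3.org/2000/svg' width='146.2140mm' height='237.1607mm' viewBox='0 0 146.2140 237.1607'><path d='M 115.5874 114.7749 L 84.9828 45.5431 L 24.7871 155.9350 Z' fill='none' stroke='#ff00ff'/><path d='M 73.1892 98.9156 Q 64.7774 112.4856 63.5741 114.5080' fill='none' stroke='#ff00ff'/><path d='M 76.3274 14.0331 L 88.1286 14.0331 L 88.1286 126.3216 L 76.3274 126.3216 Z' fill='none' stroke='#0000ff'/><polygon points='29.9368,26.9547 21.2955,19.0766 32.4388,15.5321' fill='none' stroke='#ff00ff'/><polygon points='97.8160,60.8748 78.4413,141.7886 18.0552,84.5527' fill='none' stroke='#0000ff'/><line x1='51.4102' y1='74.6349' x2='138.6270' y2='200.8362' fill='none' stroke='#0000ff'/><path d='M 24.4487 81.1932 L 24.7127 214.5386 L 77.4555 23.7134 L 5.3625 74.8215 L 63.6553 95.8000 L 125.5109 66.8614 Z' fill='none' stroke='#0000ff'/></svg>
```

G21
G90
G0 X115.5874 Y122.3858
M4 S324
G01 X84.9828 Y191.6176 F2678
G01 X24.7871 Y81.2257
G01 X115.5874 Y122.3858
M5
G0 X73.1892 Y138.2451
M4 S324
G01 X70.5855 Y134.0425 F2678
G01 X68.3823 Y130.4815
G01 X66.5795 Y127.5620
G01 X65.1772 Y125.2840
G01 X64.1754 Y123.6476
G01 X63.5741 Y122.6527
M5
G0 X76.3274 Y223.1276
M4 S531
G01 X88.1286 Y223.1276 F2522
G01 X88.1286 Y110.8391
G01 X76.3274 Y110.8391
G01 X76.3274 Y223.1276
M5
G0 X29.9368 Y210.2060
M4 S324
G01 X21.2955 Y218.0841 F2678
G01 X32.4388 Y221.6286
G01 X29.9368 Y210.2060
M5
G0 X97.8160 Y176.2859
M4 S531
G01 X78.4413 Y95.3721 F2522
G01 X18.0552 Y152.6080
G01 X97.8160 Y176.2859
M5
G0 X51.4102 Y162.5258
M4 S531
G01 X138.6270 Y36.3245 F2522
M5
G0 X24.4487 Y155.9675
M4 S531
G01 X24.7127 Y22.6221 F2522
G01 X77.4555 Y213.4473
G01 X5.3625 Y162.3392
G01 X63.6553 Y141.3607
G01 X125.5109 Y170.2993
G01 X24.4487 Y155.9675
M5
G0 X0.0000 Y0.0000

Since the viewBox matches the mm dimensions, user units are millimetres directly. The only transform is the Y-flip y_m = 237.1607 − y_svg.

Shape 1 is a closed polygon drawn with `<path>`. Its stroke #ff00ff means engrave at S324, F2678. After flipping Y the toolpath is (115.5874,122.3858) → (84.9828,191.6176) → (24.7871,81.2257) → (115.5874,122.3858), returning to the start.

Shape 2 is a quadratic bezier drawn with `<path>`. Its stroke #ff00ff means engrave at S324, F2678. After flipping Y the toolpath is (73.1892,138.2451) → (70.5855,134.0425) → (68.3823,130.4815) → (66.5795,127.5620) → (65.1772,125.2840) → (64.1754,123.6476) → (63.5741,122.6527).

Shape 3 is a rectangle drawn with `<path>`. Its stroke #0000ff means score at S531, F2522. After flipping Y the toolpath is (76.3274,223.1276) → (88.1286,223.1276) → (88.1286,110.8391) → (76.3274,110.8391) → (76.3274,223.1276), returning to the start.

Shape 4 is a regular polygon drawn with `<polygon>`. Its stroke #ff00ff means engrave at S324, F2678. After flipping Y the toolpath is (29.9368,210.2060) → (21.2955,218.0841) → (32.4388,221.6286) → (29.9368,210.2060), returning to the start.

Shape 5 is a regular polygon drawn with `<polygon>`. Its stroke #0000ff means score at S531, F2522. After flipping Y the toolpath is (97.8160,176.2859) → (78.4413,95.3721) → (18.0552,152.6080) → (97.8160,176.2859), returning to the start.

Shape 6 is a line segment drawn with `<line>`. Its stroke #0000ff means score at S531, F2522. After flipping Y the toolpath is (51.4102,162.5258) → (138.6270,36.3245).

Shape 7 is a closed polygon drawn with `<path>`. Its stroke #0000ff means score at S531, F2522. After flipping Y the toolpath is (24.4487,155.9675) → (24.7127,22.6221) → (77.4555,213.4473) → (5.3625,162.3392) → (63.6553,141.3607) → (125.5109,170.2993) → (24.4487,155.9675), returning to the start.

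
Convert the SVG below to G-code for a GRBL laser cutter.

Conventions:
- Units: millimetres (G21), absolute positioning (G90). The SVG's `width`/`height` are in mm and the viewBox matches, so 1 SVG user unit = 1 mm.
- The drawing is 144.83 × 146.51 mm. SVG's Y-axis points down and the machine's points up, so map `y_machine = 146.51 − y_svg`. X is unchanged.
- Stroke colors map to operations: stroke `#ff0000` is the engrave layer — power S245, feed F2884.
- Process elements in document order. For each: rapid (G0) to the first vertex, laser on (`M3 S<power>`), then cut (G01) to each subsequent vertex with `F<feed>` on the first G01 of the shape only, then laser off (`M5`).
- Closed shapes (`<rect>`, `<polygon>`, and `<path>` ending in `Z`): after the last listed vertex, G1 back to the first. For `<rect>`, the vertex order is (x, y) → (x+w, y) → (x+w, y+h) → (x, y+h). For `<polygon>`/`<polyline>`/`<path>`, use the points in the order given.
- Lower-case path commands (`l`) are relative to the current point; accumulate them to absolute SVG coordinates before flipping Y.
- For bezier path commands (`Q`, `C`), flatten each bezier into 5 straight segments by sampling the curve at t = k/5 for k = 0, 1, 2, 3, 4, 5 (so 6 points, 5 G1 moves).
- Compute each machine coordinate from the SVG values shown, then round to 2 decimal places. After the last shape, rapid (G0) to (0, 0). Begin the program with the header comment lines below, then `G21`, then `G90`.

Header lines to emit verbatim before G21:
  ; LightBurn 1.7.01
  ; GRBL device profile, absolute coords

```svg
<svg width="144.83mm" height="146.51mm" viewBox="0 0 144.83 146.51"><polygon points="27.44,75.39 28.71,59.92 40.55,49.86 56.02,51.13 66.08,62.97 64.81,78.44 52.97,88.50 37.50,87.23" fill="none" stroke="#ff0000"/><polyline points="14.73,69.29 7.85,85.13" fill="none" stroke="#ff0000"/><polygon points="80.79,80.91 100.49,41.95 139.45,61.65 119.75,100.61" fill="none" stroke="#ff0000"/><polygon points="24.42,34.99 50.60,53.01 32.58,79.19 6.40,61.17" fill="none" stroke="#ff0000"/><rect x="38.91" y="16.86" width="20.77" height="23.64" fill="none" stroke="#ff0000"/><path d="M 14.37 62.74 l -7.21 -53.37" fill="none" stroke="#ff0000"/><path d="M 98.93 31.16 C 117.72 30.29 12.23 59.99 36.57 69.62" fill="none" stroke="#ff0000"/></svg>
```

; LightBurn 1.7.01
; GRBL device profile, absolute coords
G21
G90
G0 X27.44 Y71.12
M3 S245
G01 X28.71 Y86.59 F2884
G01 X40.55 Y96.65
G01 X56.02 Y95.38
G01 X66.08 Y83.54
G01 X64.81 Y68.07
G01 X52.97 Y58.01
G01 X37.50 Y59.28
G01 X27.44 Y71.12
M5
G0 X14.73 Y77.22
M3 S245
G01 X7.85 Y61.38 F2884
M5
G0 X80.79 Y65.60
M3 S245
G01 X100.49 Y104.56 F2884
G01 X139.45 Y84.86
G01 X119.75 Y45.90
G01 X80.79 Y65.60
M5
G0 X24.42 Y111.52
M3 S245
G01 X50.60 Y93.50 F2884
G01 X32.58 Y67.32
G01 X6.40 Y85.34
G01 X24.42 Y111.52
M5
G0 X38.91 Y129.65
M3 S245
G01 X59.68 Y129.65 F2884
G01 X59.68 Y106.01
G01 X38.91 Y106.01
G01 X38.91 Y129.65
M5
G0 X14.37 Y83.77
M3 S245
G01 X7.16 Y137.14 F2884
M5
G0 X98.93 Y115.35
M3 S245
G01 X97.32 Y112.61 F2884
G01 X78.09 Y104.96
G01 X53.42 Y94.84
G01 X35.51 Y84.67
G01 X36.57 Y76.89
M5
G0 X0.00 Y0.00

1 u = 1 mm; y_m = 146.51 − y.

[1] `<polygon>` regular polygon, #ff0000→engrave S245 F2884: (27.44,71.12) → (28.71,86.59) → (40.55,96.65) → (56.02,95.38) → (66.08,83.54) → (64.81,68.07) → (52.97,58.01) → (37.50,59.28) → (27.44,71.12) (closed)

[2] `<polyline>` line segment, #ff0000→engrave S245 F2884: (14.73,77.22) → (7.85,61.38)

[3] `<polygon>` regular polygon, #ff0000→engrave S245 F2884: (80.79,65.60) → (100.49,104.56) → (139.45,84.86) → (119.75,45.90) → (80.79,65.60) (closed)

[4] `<polygon>` regular polygon, #ff0000→engrave S245 F2884: (24.42,111.52) → (50.60,93.50) → (32.58,67.32) → (6.40,85.34) → (24.42,111.52) (closed)

[5] `<rect>` rectangle, #ff0000→engrave S245 F2884: (38.91,129.65) → (59.68,129.65) → (59.68,106.01) → (38.91,106.01) → (38.91,129.65) (closed)

[6] `<path>` line segment, #ff0000→engrave S245 F2884: (14.37,83.77) → (7.16,137.14)

[7] `<path>` cubic bezier, #ff0000→engrave S245 F2884: (98.93,115.35) → (97.32,112.61) → (78.09,104.96) → (53.42,94.84) → (35.51,84.67) → (36.57,76.89)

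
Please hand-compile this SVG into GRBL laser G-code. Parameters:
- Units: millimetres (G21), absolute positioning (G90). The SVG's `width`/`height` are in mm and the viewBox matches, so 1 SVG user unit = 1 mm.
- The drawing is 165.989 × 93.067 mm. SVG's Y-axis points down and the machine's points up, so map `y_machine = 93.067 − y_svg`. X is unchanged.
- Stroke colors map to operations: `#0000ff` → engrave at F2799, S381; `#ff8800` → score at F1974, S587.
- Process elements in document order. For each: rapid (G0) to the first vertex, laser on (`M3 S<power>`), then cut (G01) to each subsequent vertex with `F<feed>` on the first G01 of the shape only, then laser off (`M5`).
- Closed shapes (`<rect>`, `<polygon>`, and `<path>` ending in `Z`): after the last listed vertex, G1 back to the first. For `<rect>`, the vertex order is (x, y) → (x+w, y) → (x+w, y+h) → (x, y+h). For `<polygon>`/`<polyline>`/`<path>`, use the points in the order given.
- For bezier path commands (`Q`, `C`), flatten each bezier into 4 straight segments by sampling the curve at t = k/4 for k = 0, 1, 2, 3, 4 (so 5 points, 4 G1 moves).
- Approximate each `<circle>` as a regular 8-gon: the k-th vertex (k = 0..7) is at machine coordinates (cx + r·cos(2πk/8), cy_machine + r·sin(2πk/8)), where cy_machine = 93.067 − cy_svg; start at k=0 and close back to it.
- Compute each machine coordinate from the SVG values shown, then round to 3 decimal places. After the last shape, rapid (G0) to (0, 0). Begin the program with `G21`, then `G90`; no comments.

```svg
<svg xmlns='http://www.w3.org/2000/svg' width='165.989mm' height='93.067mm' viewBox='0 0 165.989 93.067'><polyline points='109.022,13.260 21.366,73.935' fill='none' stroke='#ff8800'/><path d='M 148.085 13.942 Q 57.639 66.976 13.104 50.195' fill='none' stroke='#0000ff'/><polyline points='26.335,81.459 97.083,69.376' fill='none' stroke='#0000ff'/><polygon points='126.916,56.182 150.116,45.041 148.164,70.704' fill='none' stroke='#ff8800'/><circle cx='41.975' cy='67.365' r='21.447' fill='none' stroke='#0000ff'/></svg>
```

viewBox `0 0 165.989 93.067` with mm width/height → 1 unit = 1 mm. Flip: y_m = 93.067 − y_svg.

**Shape 1** — `<polyline>` line segment, stroke `#ff8800` → score (S587, F1974). Machine vertices: (109.022,79.807) → (21.366,19.132). Open path.

**Shape 2** — `<path>` quadratic bezier, stroke `#0000ff` → engrave (S381, F2799). Control points (SVG): P0=(148.085,13.942), P1=(57.639,66.976), P2=(13.104,50.195); sampled at t=k/4. Machine vertices: (148.085,79.125) → (105.731,56.971) → (69.117,43.545) → (38.241,38.845) → (13.104,42.872). Open path.

**Shape 3** — `<polyline>` line segment, stroke `#0000ff` → engrave (S381, F2799). Machine vertices: (26.335,11.608) → (97.083,23.691). Open path.

**Shape 4** — `<polygon>` regular polygon, stroke `#ff8800` → score (S587, F1974). Machine vertices: (126.916,36.885) → (150.116,48.026) → (148.164,22.363) → (126.916,36.885). Closed: final G1 returns to the first vertex.

**Shape 5** — `<circle>` circle, stroke `#0000ff` → engrave (S381, F2799). Machine vertices: (63.422,25.702) → (57.140,40.867) → (41.975,47.149) → (26.810,40.867) → (20.528,25.702) → (26.810,10.537) → (41.975,4.255) → (57.140,10.537) → (63.422,25.702). Closed: final G1 returns to the first vertex.

G21
G90
G0 X109.022 Y79.807
M3 S587
G01 X21.366 Y19.132 F1974
M5
G0 X148.085 Y79.125
M3 S381
G01 X105.731 Y56.971 F2799
G01 X69.117 Y43.545
G01 X38.241 Y38.845
G01 X13.104 Y42.872
M5
G0 X26.335 Y11.608
M3 S381
G01 X97.083 Y23.691 F2799
M5
G0 X126.916 Y36.885
M3 S587
G01 X150.116 Y48.026 F1974
G01 X148.164 Y22.363
G01 X126.916 Y36.885
M5
G0 X63.422 Y25.702
M3 S381
G01 X57.140 Y40.867 F2799
G01 X41.975 Y47.149
G01 X26.810 Y40.867
G01 X20.528 Y25.702
G01 X26.810 Y10.537
G01 X41.975 Y4.255
G01 X57.140 Y10.537
G01 X63.422 Y25.702
M5
G0 X0.000 Y0.000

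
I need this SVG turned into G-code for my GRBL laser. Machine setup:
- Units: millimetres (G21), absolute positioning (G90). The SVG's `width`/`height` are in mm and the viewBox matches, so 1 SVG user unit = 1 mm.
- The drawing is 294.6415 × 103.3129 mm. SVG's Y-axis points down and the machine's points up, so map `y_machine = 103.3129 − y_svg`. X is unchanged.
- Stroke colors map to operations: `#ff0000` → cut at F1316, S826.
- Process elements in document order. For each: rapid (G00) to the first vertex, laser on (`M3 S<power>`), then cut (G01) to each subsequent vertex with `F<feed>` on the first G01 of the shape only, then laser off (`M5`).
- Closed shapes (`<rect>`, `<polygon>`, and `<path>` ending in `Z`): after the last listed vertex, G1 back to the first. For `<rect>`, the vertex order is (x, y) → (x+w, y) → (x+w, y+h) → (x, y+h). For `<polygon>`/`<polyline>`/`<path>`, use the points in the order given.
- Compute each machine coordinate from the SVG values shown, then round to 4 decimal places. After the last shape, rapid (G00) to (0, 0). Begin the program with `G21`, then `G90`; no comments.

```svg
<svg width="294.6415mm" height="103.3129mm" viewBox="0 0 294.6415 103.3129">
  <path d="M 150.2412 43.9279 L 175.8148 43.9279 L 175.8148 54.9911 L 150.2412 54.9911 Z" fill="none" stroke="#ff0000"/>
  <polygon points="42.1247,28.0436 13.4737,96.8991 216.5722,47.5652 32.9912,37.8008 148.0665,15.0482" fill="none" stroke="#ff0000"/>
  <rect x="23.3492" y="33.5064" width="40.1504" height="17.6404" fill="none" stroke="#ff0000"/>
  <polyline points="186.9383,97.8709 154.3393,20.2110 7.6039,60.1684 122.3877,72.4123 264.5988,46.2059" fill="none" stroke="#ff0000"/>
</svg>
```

G21
G90
G00 X150.2412 Y59.3850
M3 S826
G01 X175.8148 Y59.3850 F1316
G01 X175.8148 Y48.3218
G01 X150.2412 Y48.3218
G01 X150.2412 Y59.3850
M5
G00 X42.1247 Y75.2693
M3 S826
G01 X13.4737 Y6.4138 F1316
G01 X216.5722 Y55.7477
G01 X32.9912 Y65.5121
G01 X148.0665 Y88.2647
G01 X42.1247 Y75.2693
M5
G00 X23.3492 Y69.8065
M3 S826
G01 X63.4996 Y69.8065 F1316
G01 X63.4996 Y52.1661
G01 X23.3492 Y52.1661
G01 X23.3492 Y69.8065
M5
G00 X186.9383 Y5.4420
M3 S826
G01 X154.3393 Y83.1019 F1316
G01 X7.6039 Y43.1445
G01 X122.3877 Y30.9006
G01 X264.5988 Y57.1070
M5
G00 X0.0000 Y0.0000

viewBox `0 0 294.6415 103.3129` with mm width/height → 1 unit = 1 mm. Flip: y_m = 103.3129 − y_svg.

**Shape 1** — `<path>` rectangle, stroke `#ff0000` → cut (S826, F1316). Machine vertices: (150.2412,59.3850) → (175.8148,59.3850) → (175.8148,48.3218) → (150.2412,48.3218) → (150.2412,59.3850). Closed: final G1 returns to the first vertex.

**Shape 2** — `<polygon>` closed polygon, stroke `#ff0000` → cut (S826, F1316). Machine vertices: (42.1247,75.2693) → (13.4737,6.4138) → (216.5722,55.7477) → (32.9912,65.5121) → (148.0665,88.2647) → (42.1247,75.2693). Closed: final G1 returns to the first vertex.

**Shape 3** — `<rect>` rectangle, stroke `#ff0000` → cut (S826, F1316). Machine vertices: (23.3492,69.8065) → (63.4996,69.8065) → (63.4996,52.1661) → (23.3492,52.1661) → (23.3492,69.8065). Closed: final G1 returns to the first vertex.

**Shape 4** — `<polyline>` open polyline, stroke `#ff0000` → cut (S826, F1316). Machine vertices: (186.9383,5.4420) → (154.3393,83.1019) → (7.6039,43.1445) → (122.3877,30.9006) → (264.5988,57.1070). Open path.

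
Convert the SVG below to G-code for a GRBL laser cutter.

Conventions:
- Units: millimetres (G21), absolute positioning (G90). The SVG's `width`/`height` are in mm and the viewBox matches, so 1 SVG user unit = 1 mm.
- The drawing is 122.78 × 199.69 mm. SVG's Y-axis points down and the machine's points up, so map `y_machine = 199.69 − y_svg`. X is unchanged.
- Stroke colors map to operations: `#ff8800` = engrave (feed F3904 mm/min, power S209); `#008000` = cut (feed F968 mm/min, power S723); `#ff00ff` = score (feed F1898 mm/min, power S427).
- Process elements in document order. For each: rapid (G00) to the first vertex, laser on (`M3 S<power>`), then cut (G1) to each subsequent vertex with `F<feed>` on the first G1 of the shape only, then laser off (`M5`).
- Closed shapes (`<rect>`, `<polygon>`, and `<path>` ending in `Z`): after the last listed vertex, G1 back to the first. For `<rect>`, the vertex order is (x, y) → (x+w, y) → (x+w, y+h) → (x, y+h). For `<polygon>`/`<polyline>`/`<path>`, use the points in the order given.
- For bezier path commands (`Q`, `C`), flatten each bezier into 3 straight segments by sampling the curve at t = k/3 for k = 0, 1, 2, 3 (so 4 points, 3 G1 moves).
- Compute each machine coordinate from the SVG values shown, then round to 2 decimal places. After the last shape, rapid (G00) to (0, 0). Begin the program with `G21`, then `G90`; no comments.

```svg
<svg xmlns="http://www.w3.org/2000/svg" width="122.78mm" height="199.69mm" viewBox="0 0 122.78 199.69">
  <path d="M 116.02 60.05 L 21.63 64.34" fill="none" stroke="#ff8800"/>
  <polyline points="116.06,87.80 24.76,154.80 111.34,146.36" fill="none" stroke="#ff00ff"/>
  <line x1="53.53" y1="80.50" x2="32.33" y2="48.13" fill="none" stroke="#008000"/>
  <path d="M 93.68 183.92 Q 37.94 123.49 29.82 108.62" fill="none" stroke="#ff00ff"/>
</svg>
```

viewBox `0 0 122.78 199.69` with mm width/height → 1 unit = 1 mm. Flip: y_m = 199.69 − y_svg.

**Shape 1** — `<path>` line segment, stroke `#ff8800` → engrave (S209, F3904). Machine vertices: (116.02,139.64) → (21.63,135.35). Open path.

**Shape 2** — `<polyline>` open polyline, stroke `#ff00ff` → score (S427, F1898). Machine vertices: (116.06,111.89) → (24.76,44.89) → (111.34,53.33). Open path.

**Shape 3** — `<line>` line segment, stroke `#008000` → cut (S723, F968). Machine vertices: (53.53,119.19) → (32.33,151.56). Open path.

**Shape 4** — `<path>` quadratic bezier, stroke `#ff00ff` → score (S427, F1898). Control points (SVG): P0=(93.68,183.92), P1=(37.94,123.49), P2=(29.82,108.62); sampled at t=k/3. Machine vertices: (93.68,15.77) → (61.81,50.99) → (40.52,76.09) → (29.82,91.07). Open path.

G21
G90
G00 X116.02 Y139.64
M3 S209
G1 X21.63 Y135.35 F3904
M5
G00 X116.06 Y111.89
M3 S427
G1 X24.76 Y44.89 F1898
G1 X111.34 Y53.33
M5
G00 X53.53 Y119.19
M3 S723
G1 X32.33 Y151.56 F968
M5
G00 X93.68 Y15.77
M3 S427
G1 X61.81 Y50.99 F1898
G1 X40.52 Y76.09
G1 X29.82 Y91.07
M5
G00 X0.00 Y0.00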